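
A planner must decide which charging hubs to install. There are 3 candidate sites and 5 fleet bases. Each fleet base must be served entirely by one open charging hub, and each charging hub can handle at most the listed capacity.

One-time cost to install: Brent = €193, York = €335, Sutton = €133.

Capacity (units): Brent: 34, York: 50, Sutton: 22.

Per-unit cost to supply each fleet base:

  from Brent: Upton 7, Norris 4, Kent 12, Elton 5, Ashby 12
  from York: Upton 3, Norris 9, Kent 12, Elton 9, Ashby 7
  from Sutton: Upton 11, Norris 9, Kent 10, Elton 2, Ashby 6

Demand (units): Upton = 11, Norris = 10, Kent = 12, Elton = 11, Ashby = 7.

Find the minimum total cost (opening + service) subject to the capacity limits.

Open {Brent, Sutton}: Upton→Brent 7·11=77, Norris→Brent 4·10=40, Kent→Brent 12·12=144, Elton→Sutton 2·11=22, Ashby→Sutton 6·7=42.
Loads: Brent carries 33/34, Sutton carries 18/22. Service 325; fixed 326; total 651.
Next best feasible plan costs 660.

Minimum total cost: 651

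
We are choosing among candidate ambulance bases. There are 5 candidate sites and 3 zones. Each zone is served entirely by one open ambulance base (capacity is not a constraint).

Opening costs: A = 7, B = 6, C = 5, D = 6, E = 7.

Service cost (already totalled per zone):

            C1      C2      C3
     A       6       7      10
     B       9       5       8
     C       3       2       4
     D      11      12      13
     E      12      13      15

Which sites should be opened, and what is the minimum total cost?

Open C only; minimum total cost 14.

For any fixed open set, each zone goes to its cheapest open site; total = fixed + service.
{C}: C1→C 3, C2→C 2, C3→C 4. Service 9; fixed 5; total 14.
{B, C}: service 9 + fixed 11 = 20
{C, D}: service 9 + fixed 11 = 20
{A, B, C, D, E}: C1→C 3, C2→C 2, C3→C 4. Service 9; fixed 31; total 40.
No other subset beats 14.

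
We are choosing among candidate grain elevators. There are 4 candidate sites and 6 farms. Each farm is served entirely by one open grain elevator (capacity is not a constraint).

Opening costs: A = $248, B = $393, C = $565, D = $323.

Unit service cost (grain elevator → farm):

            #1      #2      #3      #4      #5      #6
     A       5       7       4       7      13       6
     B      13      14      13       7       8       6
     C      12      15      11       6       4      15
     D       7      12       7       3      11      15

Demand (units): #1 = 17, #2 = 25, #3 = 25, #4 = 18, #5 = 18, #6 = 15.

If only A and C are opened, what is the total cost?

Total cost: 1443

Each farm is assigned to its cheapest site among the open ones.
{A, C}: #1→A 5·17=85, #2→A 7·25=175, #3→A 4·25=100, #4→C 6·18=108, #5→C 4·18=72, #6→A 6·15=90. Service 630; fixed 813; total 1443.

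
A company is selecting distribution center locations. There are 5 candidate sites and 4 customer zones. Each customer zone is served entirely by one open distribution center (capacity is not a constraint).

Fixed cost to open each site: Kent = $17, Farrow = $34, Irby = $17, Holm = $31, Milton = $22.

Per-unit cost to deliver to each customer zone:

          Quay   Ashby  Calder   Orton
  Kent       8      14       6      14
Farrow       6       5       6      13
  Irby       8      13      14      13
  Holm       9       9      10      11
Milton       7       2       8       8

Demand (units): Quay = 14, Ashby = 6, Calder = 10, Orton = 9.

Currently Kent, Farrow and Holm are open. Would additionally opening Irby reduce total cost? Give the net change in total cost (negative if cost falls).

Current service cost with {Kent, Farrow, Holm}: 273.
Adding Irby: each customer zone re-picks its cheapest; new service cost 273, saving 0.
Extra fixed cost: 17. Net change = 17 − 0 = 17.
(Totals: 355 → 372.)

No — net change +17 (cost rises by 17).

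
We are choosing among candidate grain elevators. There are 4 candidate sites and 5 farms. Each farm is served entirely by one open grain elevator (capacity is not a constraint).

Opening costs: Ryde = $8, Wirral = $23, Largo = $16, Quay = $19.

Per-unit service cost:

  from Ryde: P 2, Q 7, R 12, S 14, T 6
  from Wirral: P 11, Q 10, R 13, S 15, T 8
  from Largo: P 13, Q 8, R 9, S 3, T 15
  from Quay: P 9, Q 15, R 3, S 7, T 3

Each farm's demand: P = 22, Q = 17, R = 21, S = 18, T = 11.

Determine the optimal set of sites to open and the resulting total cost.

Open Ryde, Largo and Quay; minimum total cost 356.

For any fixed open set, each farm goes to its cheapest open site; total = fixed + service.
{Ryde, Largo, Quay}: P→Ryde 2·22=44, Q→Ryde 7·17=119, R→Quay 3·21=63, S→Largo 3·18=54, T→Quay 3·11=33. Service 313; fixed 43; total 356.
{Ryde, Wirral, Largo, Quay}: service 313 + fixed 66 = 379
{Ryde, Quay}: P→Ryde 2·22=44, Q→Ryde 7·17=119, R→Quay 3·21=63, S→Quay 7·18=126, T→Quay 3·11=33. Service 385; fixed 27; total 412.
{Ryde}: service 733 + fixed 8 = 741
No other subset beats 356.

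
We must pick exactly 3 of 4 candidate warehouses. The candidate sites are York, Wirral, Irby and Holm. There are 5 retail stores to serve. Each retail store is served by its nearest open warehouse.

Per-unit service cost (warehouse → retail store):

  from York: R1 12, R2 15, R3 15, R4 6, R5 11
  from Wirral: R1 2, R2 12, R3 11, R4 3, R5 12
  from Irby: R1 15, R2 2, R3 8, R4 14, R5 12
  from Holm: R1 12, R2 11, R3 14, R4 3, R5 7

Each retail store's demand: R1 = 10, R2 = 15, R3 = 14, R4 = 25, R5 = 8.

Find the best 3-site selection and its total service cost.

With exactly 3 open, each retail store uses its cheapest among the chosen.
{Wirral, Irby, Holm}: R1→Wirral 2·10=20, R2→Irby 2·15=30, R3→Irby 8·14=112, R4→Wirral 3·25=75, R5→Holm 7·8=56. Service cost 293.
{York, Wirral, Irby}: service cost 325
{York, Irby, Holm}: service cost 393
Among all 4 size-3 choices, {Wirral, Irby, Holm} is lowest.

Choose Wirral, Irby and Holm; total service cost 293.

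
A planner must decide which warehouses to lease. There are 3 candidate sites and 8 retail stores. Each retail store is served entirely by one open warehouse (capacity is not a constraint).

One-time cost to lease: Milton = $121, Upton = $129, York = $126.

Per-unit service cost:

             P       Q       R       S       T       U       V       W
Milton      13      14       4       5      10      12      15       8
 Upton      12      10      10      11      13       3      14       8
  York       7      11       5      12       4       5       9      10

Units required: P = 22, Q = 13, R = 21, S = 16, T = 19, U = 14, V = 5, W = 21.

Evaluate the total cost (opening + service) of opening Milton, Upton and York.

Each retail store is assigned to its cheapest site among the open ones.
{Milton, Upton, York}: P→York 7·22=154, Q→Upton 10·13=130, R→Milton 4·21=84, S→Milton 5·16=80, T→York 4·19=76, U→Upton 3·14=42, V→York 9·5=45, W→Milton 8·21=168. Service 779; fixed 376; total 1155.

Total cost: 1155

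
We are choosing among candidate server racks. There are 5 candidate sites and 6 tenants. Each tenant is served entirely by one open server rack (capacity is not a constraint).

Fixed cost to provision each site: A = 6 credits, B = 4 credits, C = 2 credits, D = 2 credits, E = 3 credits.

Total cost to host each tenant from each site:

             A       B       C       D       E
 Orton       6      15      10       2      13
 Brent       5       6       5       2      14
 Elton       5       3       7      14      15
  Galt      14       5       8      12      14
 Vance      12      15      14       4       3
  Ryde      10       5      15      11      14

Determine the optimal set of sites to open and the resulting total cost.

Open B and D; minimum total cost 27.

For any fixed open set, each tenant goes to its cheapest open site; total = fixed + service.
{B, D}: Orton→D 2, Brent→D 2, Elton→B 3, Galt→B 5, Vance→D 4, Ryde→B 5. Service 21; fixed 6; total 27.
{B, C, D}: service 21 + fixed 8 = 29
{B, D, E}: service 20 + fixed 9 = 29
{A, B, C, D, E}: service 20 + fixed 17 = 37
No other subset beats 27.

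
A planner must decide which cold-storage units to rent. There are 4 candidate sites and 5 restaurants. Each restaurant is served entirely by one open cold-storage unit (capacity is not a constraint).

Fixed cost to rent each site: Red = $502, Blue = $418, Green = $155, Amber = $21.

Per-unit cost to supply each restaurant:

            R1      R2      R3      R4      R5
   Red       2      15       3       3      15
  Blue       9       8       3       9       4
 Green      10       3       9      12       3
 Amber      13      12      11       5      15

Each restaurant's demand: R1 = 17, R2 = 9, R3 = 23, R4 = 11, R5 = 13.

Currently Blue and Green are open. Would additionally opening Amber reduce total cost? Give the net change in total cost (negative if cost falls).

Yes — net change −23 (cost falls by 23).

Current service cost with {Blue, Green}: 387.
Adding Amber: each restaurant re-picks its cheapest; new service cost 343, saving 44.
Extra fixed cost: 21. Net change = 21 − 44 = -23.
(Totals: 960 → 937.)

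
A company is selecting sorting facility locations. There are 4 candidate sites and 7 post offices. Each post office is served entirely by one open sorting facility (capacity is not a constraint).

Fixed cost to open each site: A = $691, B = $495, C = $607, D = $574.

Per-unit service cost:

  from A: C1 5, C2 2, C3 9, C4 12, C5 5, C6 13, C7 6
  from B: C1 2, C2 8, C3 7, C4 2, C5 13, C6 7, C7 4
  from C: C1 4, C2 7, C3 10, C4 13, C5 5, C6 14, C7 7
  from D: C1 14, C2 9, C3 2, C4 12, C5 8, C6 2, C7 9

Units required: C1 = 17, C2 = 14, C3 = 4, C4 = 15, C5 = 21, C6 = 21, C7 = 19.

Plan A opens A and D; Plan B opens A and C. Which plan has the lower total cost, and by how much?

Plan A is cheaper by 275.

Plan A: {A, D}: C1→A 5·17=85, C2→A 2·14=28, C3→D 2·4=8, C4→A 12·15=180, C5→A 5·21=105, C6→D 2·21=42, C7→A 6·19=114. Service 562; fixed 1265; total 1827.
Plan B: {A, C}: C1→C 4·17=68, C2→A 2·14=28, C3→A 9·4=36, C4→A 12·15=180, C5→A 5·21=105, C6→A 13·21=273, C7→A 6·19=114. Service 804; fixed 1298; total 2102.
Difference: |1827 − 2102| = 275.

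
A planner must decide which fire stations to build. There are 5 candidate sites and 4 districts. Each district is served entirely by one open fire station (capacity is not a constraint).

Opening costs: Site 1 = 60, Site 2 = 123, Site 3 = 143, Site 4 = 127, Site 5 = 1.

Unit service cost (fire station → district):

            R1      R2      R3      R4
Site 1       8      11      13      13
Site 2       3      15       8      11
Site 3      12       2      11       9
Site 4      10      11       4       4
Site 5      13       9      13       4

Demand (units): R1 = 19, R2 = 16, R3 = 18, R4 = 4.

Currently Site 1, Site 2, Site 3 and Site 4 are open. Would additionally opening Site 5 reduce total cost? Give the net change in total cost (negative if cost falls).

No — net change +1 (cost rises by 1).

Current service cost with {Site 1, Site 2, Site 3, Site 4}: 177.
Adding Site 5: each district re-picks its cheapest; new service cost 177, saving 0.
Extra fixed cost: 1. Net change = 1 − 0 = 1.
(Totals: 630 → 631.)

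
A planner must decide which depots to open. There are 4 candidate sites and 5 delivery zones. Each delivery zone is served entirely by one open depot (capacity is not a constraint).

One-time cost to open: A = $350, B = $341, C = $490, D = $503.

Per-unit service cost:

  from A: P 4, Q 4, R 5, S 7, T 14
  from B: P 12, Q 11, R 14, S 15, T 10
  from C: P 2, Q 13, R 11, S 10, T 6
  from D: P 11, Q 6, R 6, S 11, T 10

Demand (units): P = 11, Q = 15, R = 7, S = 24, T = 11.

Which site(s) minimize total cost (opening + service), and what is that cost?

Open A only; minimum total cost 811.

For any fixed open set, each delivery zone goes to its cheapest open site; total = fixed + service.
{A}: P→A 4·11=44, Q→A 4·15=60, R→A 5·7=35, S→A 7·24=168, T→A 14·11=154. Service 461; fixed 350; total 811.
{C}: service 600 + fixed 490 = 1090
{A, B}: service 417 + fixed 691 = 1108
{A, B, C, D}: service 351 + fixed 1684 = 2035
No other subset beats 811.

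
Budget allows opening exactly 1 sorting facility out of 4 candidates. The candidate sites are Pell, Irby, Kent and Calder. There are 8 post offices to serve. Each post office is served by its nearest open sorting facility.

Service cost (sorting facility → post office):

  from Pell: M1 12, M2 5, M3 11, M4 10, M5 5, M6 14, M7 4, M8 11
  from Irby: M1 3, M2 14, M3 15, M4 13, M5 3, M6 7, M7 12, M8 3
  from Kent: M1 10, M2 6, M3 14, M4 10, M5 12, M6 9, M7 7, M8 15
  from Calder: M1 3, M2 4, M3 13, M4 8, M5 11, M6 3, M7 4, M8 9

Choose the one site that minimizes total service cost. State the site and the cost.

Choose Calder only; total service cost 55.

With exactly 1 open, each post office uses its cheapest among the chosen.
{Calder}: M1→Calder 3, M2→Calder 4, M3→Calder 13, M4→Calder 8, M5→Calder 11, M6→Calder 3, M7→Calder 4, M8→Calder 9. Service cost 55.
{Irby}: service cost 70
{Pell}: service cost 72
Among all 4 size-1 choices, {Calder} is lowest.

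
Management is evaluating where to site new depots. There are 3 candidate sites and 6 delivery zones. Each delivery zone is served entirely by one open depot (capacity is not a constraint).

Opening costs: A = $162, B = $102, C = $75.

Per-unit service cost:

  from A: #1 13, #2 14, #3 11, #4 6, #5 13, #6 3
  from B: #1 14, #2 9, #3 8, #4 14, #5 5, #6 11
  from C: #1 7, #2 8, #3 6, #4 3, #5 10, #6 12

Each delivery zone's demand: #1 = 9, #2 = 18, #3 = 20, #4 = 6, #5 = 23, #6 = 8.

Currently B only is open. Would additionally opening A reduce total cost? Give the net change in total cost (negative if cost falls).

No — net change +41 (cost rises by 41).

Current service cost with {B}: 735.
Adding A: each delivery zone re-picks its cheapest; new service cost 614, saving 121.
Extra fixed cost: 162. Net change = 162 − 121 = 41.
(Totals: 837 → 878.)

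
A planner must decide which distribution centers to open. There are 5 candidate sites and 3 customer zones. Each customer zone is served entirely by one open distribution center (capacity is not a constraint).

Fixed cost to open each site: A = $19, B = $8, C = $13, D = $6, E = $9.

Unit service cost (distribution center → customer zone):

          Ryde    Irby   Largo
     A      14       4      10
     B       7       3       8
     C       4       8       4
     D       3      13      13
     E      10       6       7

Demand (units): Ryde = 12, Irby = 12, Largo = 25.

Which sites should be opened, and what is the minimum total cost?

For any fixed open set, each customer zone goes to its cheapest open site; total = fixed + service.
{B, C, D}: Ryde→D 3·12=36, Irby→B 3·12=36, Largo→C 4·25=100. Service 172; fixed 27; total 199.
{B, C}: Ryde→C 4·12=48, Irby→B 3·12=36, Largo→C 4·25=100. Service 184; fixed 21; total 205.
{B, C, D, E}: Ryde→D 3·12=36, Irby→B 3·12=36, Largo→C 4·25=100. Service 172; fixed 36; total 208.
{A, B, C, D, E}: service 172 + fixed 55 = 227
No other subset beats 199.

Open B, C and D; minimum total cost 199.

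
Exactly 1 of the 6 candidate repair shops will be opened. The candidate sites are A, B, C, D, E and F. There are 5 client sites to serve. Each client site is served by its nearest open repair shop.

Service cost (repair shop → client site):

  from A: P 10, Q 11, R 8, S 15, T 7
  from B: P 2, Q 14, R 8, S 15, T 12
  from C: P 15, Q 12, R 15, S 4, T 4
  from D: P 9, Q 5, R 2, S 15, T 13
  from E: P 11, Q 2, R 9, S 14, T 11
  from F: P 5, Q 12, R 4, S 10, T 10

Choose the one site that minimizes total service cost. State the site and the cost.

With exactly 1 open, each client site uses its cheapest among the chosen.
{F}: P→F 5, Q→F 12, R→F 4, S→F 10, T→F 10. Service cost 41.
{D}: service cost 44
{E}: service cost 47
Among all 6 size-1 choices, {F} is lowest.

Choose F only; total service cost 41.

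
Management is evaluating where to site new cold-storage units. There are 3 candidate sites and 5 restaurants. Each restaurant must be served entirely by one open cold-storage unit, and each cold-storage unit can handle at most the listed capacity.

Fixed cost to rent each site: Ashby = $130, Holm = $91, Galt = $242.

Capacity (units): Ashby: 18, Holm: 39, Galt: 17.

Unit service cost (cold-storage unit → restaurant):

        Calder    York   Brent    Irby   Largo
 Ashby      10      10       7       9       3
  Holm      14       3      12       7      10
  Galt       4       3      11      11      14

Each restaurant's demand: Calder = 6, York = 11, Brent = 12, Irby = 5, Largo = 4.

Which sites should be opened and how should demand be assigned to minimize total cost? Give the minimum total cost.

Open {Holm}: Calder→Holm 14·6=84, York→Holm 3·11=33, Brent→Holm 12·12=144, Irby→Holm 7·5=35, Largo→Holm 10·4=40.
Loads: Holm carries 38/39. Service 336; fixed 91; total 427.
Next best feasible plan costs 469.

Minimum total cost: 427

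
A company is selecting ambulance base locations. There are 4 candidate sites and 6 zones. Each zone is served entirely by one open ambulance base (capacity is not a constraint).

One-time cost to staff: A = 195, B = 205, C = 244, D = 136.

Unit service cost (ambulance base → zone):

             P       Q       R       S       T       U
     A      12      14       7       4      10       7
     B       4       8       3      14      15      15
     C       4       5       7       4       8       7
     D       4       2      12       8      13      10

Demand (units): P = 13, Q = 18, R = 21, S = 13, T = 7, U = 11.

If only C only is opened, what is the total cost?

Each zone is assigned to its cheapest site among the open ones.
{C}: P→C 4·13=52, Q→C 5·18=90, R→C 7·21=147, S→C 4·13=52, T→C 8·7=56, U→C 7·11=77. Service 474; fixed 244; total 718.

Total cost: 718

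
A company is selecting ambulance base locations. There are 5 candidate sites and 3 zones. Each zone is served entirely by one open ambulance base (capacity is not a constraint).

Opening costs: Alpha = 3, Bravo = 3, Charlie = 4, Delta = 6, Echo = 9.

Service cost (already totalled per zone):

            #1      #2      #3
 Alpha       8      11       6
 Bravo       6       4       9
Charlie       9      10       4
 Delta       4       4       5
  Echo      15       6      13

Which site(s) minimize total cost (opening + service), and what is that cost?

For any fixed open set, each zone goes to its cheapest open site; total = fixed + service.
{Delta}: #1→Delta 4, #2→Delta 4, #3→Delta 5. Service 13; fixed 6; total 19.
{Bravo, Charlie}: #1→Bravo 6, #2→Bravo 4, #3→Charlie 4. Service 14; fixed 7; total 21.
{Alpha, Bravo}: #1→Bravo 6, #2→Bravo 4, #3→Alpha 6. Service 16; fixed 6; total 22.
{Alpha, Bravo, Charlie, Delta, Echo}: #1→Delta 4, #2→Bravo 4, #3→Charlie 4. Service 12; fixed 25; total 37.
No other subset beats 19.

Open Delta only; minimum total cost 19.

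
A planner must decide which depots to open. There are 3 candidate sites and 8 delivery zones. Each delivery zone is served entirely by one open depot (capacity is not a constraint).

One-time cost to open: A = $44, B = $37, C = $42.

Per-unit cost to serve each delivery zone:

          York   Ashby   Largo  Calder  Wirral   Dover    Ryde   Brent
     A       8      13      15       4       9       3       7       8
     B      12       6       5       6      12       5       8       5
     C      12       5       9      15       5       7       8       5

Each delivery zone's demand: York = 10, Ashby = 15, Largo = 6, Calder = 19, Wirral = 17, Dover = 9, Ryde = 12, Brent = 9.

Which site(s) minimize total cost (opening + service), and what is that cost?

For any fixed open set, each delivery zone goes to its cheapest open site; total = fixed + service.
{A, C}: York→A 8·10=80, Ashby→C 5·15=75, Largo→C 9·6=54, Calder→A 4·19=76, Wirral→C 5·17=85, Dover→A 3·9=27, Ryde→A 7·12=84, Brent→C 5·9=45. Service 526; fixed 86; total 612.
{A, B, C}: service 502 + fixed 123 = 625
{A, B}: service 585 + fixed 81 = 666
{B}: York→B 12·10=120, Ashby→B 6·15=90, Largo→B 5·6=30, Calder→B 6·19=114, Wirral→B 12·17=204, Dover→B 5·9=45, Ryde→B 8·12=96, Brent→B 5·9=45. Service 744; fixed 37; total 781.
(All 7 nonempty subsets were checked; A and C is lowest.)

Open A and C; minimum total cost 612.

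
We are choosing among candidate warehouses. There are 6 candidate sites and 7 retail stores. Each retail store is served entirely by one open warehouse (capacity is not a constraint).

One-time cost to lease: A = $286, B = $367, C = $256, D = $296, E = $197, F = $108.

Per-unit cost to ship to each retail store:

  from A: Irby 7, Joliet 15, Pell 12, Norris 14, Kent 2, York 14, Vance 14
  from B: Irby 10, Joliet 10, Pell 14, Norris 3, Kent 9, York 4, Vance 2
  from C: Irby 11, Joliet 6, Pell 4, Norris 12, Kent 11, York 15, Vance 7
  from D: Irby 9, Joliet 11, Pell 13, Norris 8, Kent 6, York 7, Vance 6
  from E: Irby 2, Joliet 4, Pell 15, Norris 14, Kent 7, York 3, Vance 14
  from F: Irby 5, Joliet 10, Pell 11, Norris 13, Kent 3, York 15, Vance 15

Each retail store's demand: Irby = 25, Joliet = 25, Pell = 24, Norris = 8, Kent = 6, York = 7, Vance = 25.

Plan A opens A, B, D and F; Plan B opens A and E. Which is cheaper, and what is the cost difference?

Plan B is cheaper by 394.

Plan A: {A, B, D, F}: Irby→F 5·25=125, Joliet→B 10·25=250, Pell→F 11·24=264, Norris→B 3·8=24, Kent→A 2·6=12, York→B 4·7=28, Vance→B 2·25=50. Service 753; fixed 1057; total 1810.
Plan B: {A, E}: Irby→E 2·25=50, Joliet→E 4·25=100, Pell→A 12·24=288, Norris→A 14·8=112, Kent→A 2·6=12, York→E 3·7=21, Vance→A 14·25=350. Service 933; fixed 483; total 1416.
Difference: |1810 − 1416| = 394.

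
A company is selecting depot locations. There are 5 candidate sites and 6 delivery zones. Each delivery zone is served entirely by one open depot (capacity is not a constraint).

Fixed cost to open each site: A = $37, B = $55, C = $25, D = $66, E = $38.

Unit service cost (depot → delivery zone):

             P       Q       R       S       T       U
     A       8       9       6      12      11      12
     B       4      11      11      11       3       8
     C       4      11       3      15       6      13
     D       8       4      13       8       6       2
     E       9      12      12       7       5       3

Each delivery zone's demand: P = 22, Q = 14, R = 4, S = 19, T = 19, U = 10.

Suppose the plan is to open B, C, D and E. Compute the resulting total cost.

Total cost: 550

Each delivery zone is assigned to its cheapest site among the open ones.
{B, C, D, E}: P→B 4·22=88, Q→D 4·14=56, R→C 3·4=12, S→E 7·19=133, T→B 3·19=57, U→D 2·10=20. Service 366; fixed 184; total 550.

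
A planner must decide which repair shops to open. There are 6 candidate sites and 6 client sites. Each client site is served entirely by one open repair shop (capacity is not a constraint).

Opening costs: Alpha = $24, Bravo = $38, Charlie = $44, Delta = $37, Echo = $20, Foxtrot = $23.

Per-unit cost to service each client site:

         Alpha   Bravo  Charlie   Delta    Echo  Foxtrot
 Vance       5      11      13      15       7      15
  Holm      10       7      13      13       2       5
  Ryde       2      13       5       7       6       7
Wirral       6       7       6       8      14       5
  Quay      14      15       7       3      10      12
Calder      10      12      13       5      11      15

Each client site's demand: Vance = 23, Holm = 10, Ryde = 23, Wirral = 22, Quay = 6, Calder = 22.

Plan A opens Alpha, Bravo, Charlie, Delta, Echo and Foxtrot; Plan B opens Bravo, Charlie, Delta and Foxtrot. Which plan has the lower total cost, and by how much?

Plan A is cheaper by 193.

Plan A: {Alpha, Bravo, Charlie, Delta, Echo, Foxtrot}: Vance→Alpha 5·23=115, Holm→Echo 2·10=20, Ryde→Alpha 2·23=46, Wirral→Foxtrot 5·22=110, Quay→Delta 3·6=18, Calder→Delta 5·22=110. Service 419; fixed 186; total 605.
Plan B: {Bravo, Charlie, Delta, Foxtrot}: Vance→Bravo 11·23=253, Holm→Foxtrot 5·10=50, Ryde→Charlie 5·23=115, Wirral→Foxtrot 5·22=110, Quay→Delta 3·6=18, Calder→Delta 5·22=110. Service 656; fixed 142; total 798.
Difference: |605 − 798| = 193.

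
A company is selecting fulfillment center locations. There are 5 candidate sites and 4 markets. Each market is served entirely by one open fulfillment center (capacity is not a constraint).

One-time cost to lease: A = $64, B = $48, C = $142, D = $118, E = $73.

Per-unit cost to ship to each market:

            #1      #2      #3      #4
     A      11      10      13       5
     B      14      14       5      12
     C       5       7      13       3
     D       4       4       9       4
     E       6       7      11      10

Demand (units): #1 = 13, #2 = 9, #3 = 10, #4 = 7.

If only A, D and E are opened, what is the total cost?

Total cost: 461

Each market is assigned to its cheapest site among the open ones.
{A, D, E}: #1→D 4·13=52, #2→D 4·9=36, #3→D 9·10=90, #4→D 4·7=28. Service 206; fixed 255; total 461.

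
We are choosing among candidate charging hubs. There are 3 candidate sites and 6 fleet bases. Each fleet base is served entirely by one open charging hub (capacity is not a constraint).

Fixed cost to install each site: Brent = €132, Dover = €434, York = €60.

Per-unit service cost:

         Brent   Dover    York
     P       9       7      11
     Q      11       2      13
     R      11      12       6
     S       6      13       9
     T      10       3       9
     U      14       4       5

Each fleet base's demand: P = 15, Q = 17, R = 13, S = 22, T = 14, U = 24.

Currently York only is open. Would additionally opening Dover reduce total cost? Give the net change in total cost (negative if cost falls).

No — net change +79 (cost rises by 79).

Current service cost with {York}: 908.
Adding Dover: each fleet base re-picks its cheapest; new service cost 553, saving 355.
Extra fixed cost: 434. Net change = 434 − 355 = 79.
(Totals: 968 → 1047.)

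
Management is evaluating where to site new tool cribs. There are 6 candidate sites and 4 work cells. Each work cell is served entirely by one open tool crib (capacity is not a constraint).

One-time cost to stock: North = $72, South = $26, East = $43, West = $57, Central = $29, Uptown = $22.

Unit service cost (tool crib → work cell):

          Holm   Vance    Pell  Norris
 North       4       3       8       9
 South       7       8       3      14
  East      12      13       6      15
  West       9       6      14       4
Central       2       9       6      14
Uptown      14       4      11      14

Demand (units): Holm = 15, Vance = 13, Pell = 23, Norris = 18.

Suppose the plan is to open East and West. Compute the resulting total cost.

Total cost: 523

Each work cell is assigned to its cheapest site among the open ones.
{East, West}: Holm→West 9·15=135, Vance→West 6·13=78, Pell→East 6·23=138, Norris→West 4·18=72. Service 423; fixed 100; total 523.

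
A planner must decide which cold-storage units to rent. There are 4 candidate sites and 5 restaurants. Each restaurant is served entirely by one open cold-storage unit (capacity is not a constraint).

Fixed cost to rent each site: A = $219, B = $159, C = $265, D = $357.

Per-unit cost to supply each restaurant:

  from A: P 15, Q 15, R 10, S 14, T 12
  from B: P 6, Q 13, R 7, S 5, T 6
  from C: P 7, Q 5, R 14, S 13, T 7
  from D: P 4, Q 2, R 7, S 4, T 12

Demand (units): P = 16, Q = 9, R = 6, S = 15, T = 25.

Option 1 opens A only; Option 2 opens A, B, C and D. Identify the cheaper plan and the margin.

Option 1: {A}: P→A 15·16=240, Q→A 15·9=135, R→A 10·6=60, S→A 14·15=210, T→A 12·25=300. Service 945; fixed 219; total 1164.
Option 2: {A, B, C, D}: P→D 4·16=64, Q→D 2·9=18, R→B 7·6=42, S→D 4·15=60, T→B 6·25=150. Service 334; fixed 1000; total 1334.
Difference: |1164 − 1334| = 170.

Option 1 is cheaper by 170.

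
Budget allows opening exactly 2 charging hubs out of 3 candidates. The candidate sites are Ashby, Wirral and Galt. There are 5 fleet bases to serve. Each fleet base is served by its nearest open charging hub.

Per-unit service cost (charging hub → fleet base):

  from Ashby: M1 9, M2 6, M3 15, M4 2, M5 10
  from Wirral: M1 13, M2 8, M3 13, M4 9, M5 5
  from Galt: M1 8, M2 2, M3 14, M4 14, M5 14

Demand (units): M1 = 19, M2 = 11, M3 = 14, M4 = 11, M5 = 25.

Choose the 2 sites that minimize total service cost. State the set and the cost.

Choose Ashby and Wirral; total service cost 566.

With exactly 2 open, each fleet base uses its cheapest among the chosen.
{Ashby, Wirral}: M1→Ashby 9·19=171, M2→Ashby 6·11=66, M3→Wirral 13·14=182, M4→Ashby 2·11=22, M5→Wirral 5·25=125. Service cost 566.
{Wirral, Galt}: service cost 580
{Ashby, Galt}: service cost 642
Among all 3 size-2 choices, {Ashby, Wirral} is lowest.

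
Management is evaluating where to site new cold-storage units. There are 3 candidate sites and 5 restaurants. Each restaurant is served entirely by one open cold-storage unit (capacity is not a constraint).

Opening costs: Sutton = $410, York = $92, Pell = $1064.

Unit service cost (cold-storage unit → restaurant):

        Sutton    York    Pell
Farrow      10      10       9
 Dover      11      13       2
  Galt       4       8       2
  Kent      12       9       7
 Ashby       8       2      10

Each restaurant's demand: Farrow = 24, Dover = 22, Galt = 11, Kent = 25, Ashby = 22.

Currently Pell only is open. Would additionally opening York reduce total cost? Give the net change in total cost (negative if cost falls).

Current service cost with {Pell}: 677.
Adding York: each restaurant re-picks its cheapest; new service cost 501, saving 176.
Extra fixed cost: 92. Net change = 92 − 176 = -84.
(Totals: 1741 → 1657.)

Yes — net change −84 (cost falls by 84).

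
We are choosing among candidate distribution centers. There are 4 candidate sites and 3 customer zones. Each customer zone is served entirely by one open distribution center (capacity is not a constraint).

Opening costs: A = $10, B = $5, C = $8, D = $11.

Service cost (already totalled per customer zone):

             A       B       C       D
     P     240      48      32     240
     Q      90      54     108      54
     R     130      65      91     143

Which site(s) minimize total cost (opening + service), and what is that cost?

For any fixed open set, each customer zone goes to its cheapest open site; total = fixed + service.
{B, C}: P→C 32, Q→B 54, R→B 65. Service 151; fixed 13; total 164.
{B}: P→B 48, Q→B 54, R→B 65. Service 167; fixed 5; total 172.
{A, B, C}: service 151 + fixed 23 = 174
{A, B, C, D}: P→C 32, Q→B 54, R→B 65. Service 151; fixed 34; total 185.
No other subset beats 164.

Open B and C; minimum total cost 164.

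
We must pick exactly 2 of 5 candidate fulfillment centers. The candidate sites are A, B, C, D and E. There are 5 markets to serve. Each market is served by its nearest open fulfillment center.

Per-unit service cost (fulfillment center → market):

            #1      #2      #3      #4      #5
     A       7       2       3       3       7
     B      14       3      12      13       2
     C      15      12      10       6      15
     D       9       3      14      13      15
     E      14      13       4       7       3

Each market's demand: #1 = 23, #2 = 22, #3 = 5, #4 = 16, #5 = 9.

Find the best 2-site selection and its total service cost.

With exactly 2 open, each market uses its cheapest among the chosen.
{A, B}: #1→A 7·23=161, #2→A 2·22=44, #3→A 3·5=15, #4→A 3·16=48, #5→B 2·9=18. Service cost 286.
{A, E}: service cost 295
{A, C}: service cost 331
Among all 10 size-2 choices, {A, B} is lowest.

Choose A and B; total service cost 286.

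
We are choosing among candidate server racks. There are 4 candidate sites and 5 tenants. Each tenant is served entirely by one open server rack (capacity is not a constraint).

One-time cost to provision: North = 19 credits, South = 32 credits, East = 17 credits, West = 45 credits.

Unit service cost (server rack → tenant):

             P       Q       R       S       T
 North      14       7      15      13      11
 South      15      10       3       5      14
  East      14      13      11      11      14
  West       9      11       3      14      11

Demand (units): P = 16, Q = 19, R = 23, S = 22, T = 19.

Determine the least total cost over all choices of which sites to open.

For any fixed open set, each tenant goes to its cheapest open site; total = fixed + service.
{North, South, West}: P→West 9·16=144, Q→North 7·19=133, R→South 3·23=69, S→South 5·22=110, T→North 11·19=209. Service 665; fixed 96; total 761.
{North, South, East, West}: P→West 9·16=144, Q→North 7·19=133, R→South 3·23=69, S→South 5·22=110, T→North 11·19=209. Service 665; fixed 113; total 778.
{North, South}: P→North 14·16=224, Q→North 7·19=133, R→South 3·23=69, S→South 5·22=110, T→North 11·19=209. Service 745; fixed 51; total 796.
{East}: service 1232 + fixed 17 = 1249
(All 15 nonempty subsets were checked; North, South and West is lowest.)

Minimum total cost: 761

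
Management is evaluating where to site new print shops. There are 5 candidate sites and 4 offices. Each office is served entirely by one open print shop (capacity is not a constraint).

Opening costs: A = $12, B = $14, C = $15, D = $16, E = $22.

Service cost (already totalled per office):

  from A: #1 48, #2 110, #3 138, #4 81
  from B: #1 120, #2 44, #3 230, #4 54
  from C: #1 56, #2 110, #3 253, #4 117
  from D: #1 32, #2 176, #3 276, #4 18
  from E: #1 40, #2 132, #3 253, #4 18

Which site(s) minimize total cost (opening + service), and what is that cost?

Open A, B and D; minimum total cost 274.

For any fixed open set, each office goes to its cheapest open site; total = fixed + service.
{A, B, D}: #1→D 32, #2→B 44, #3→A 138, #4→D 18. Service 232; fixed 42; total 274.
{A, B, E}: service 240 + fixed 48 = 288
{A, B, C, D}: service 232 + fixed 57 = 289
{A, B, C, D, E}: #1→D 32, #2→B 44, #3→A 138, #4→D 18. Service 232; fixed 79; total 311.
No other subset beats 274.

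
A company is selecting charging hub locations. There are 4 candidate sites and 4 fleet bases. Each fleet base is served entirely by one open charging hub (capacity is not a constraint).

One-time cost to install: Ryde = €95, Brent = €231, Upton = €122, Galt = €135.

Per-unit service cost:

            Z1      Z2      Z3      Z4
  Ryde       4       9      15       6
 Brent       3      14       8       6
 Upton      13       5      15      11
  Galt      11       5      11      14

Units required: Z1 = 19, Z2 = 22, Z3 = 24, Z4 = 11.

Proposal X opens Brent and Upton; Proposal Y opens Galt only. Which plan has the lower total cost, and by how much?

Proposal X is cheaper by 94.

Proposal X: {Brent, Upton}: Z1→Brent 3·19=57, Z2→Upton 5·22=110, Z3→Brent 8·24=192, Z4→Brent 6·11=66. Service 425; fixed 353; total 778.
Proposal Y: {Galt}: Z1→Galt 11·19=209, Z2→Galt 5·22=110, Z3→Galt 11·24=264, Z4→Galt 14·11=154. Service 737; fixed 135; total 872.
Difference: |778 − 872| = 94.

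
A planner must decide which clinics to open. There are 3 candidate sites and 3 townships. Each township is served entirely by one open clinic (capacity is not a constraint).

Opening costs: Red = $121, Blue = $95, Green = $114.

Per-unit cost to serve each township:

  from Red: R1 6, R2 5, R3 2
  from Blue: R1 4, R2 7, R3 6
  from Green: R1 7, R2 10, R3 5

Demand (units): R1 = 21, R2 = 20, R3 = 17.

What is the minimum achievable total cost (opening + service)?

Minimum total cost: 381

For any fixed open set, each township goes to its cheapest open site; total = fixed + service.
{Red}: R1→Red 6·21=126, R2→Red 5·20=100, R3→Red 2·17=34. Service 260; fixed 121; total 381.
{Blue}: service 326 + fixed 95 = 421
{Red, Blue}: R1→Blue 4·21=84, R2→Red 5·20=100, R3→Red 2·17=34. Service 218; fixed 216; total 434.
{Red, Blue, Green}: service 218 + fixed 330 = 548
No other subset beats 381.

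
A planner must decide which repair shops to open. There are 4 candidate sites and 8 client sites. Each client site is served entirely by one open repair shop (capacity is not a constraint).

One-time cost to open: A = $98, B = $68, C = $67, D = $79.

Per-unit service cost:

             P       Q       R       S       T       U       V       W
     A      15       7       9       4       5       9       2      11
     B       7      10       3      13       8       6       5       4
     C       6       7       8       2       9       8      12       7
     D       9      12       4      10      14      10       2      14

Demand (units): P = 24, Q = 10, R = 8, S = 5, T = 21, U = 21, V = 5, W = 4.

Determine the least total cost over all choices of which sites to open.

For any fixed open set, each client site goes to its cheapest open site; total = fixed + service.
{A, B}: P→B 7·24=168, Q→A 7·10=70, R→B 3·8=24, S→A 4·5=20, T→A 5·21=105, U→B 6·21=126, V→A 2·5=10, W→B 4·4=16. Service 539; fixed 166; total 705.
{B, C}: P→C 6·24=144, Q→C 7·10=70, R→B 3·8=24, S→C 2·5=10, T→B 8·21=168, U→B 6·21=126, V→B 5·5=25, W→B 4·4=16. Service 583; fixed 135; total 718.
{A, B, C}: service 505 + fixed 233 = 738
{A, B, C, D}: P→C 6·24=144, Q→A 7·10=70, R→B 3·8=24, S→C 2·5=10, T→A 5·21=105, U→B 6·21=126, V→A 2·5=10, W→B 4·4=16. Service 505; fixed 312; total 817.
No other subset beats 705.

Minimum total cost: 705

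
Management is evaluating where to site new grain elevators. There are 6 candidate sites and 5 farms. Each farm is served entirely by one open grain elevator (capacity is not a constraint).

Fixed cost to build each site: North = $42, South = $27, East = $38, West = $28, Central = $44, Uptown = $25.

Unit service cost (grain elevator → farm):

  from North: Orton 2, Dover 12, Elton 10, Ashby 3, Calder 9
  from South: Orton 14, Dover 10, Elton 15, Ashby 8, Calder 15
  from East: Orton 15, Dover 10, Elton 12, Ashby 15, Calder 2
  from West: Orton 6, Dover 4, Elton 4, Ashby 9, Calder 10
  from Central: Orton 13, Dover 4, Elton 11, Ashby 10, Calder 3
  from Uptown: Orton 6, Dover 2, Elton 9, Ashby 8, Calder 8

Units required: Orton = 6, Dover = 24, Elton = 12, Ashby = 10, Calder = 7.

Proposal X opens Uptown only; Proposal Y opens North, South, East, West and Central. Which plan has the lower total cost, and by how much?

Proposal X is cheaper by 26.

Proposal X: {Uptown}: Orton→Uptown 6·6=36, Dover→Uptown 2·24=48, Elton→Uptown 9·12=108, Ashby→Uptown 8·10=80, Calder→Uptown 8·7=56. Service 328; fixed 25; total 353.
Proposal Y: {North, South, East, West, Central}: Orton→North 2·6=12, Dover→West 4·24=96, Elton→West 4·12=48, Ashby→North 3·10=30, Calder→East 2·7=14. Service 200; fixed 179; total 379.
Difference: |353 − 379| = 26.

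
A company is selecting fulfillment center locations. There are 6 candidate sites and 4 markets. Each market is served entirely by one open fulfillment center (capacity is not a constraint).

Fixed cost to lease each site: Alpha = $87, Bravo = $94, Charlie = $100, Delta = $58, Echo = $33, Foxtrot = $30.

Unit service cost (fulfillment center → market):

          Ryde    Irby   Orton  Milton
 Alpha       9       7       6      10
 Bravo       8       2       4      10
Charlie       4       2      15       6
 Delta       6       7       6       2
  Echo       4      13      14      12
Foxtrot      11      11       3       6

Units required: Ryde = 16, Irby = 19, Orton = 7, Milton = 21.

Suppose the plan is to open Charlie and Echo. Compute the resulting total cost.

Total cost: 459

Each market is assigned to its cheapest site among the open ones.
{Charlie, Echo}: Ryde→Charlie 4·16=64, Irby→Charlie 2·19=38, Orton→Echo 14·7=98, Milton→Charlie 6·21=126. Service 326; fixed 133; total 459.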